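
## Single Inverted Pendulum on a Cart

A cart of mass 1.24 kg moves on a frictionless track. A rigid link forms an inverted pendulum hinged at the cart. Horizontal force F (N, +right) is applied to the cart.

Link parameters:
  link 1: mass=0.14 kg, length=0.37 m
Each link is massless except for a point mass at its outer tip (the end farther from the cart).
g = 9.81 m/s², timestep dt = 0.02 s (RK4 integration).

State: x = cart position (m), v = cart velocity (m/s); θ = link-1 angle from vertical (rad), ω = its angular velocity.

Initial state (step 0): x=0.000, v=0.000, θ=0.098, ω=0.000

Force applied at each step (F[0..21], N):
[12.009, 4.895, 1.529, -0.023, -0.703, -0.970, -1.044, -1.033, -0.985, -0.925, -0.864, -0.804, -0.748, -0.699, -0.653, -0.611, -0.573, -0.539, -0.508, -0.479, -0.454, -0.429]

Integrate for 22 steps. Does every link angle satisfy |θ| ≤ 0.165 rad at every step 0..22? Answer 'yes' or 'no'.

Answer: yes

Derivation:
apply F[0]=+12.009 → step 1: x=0.002, v=0.191, θ=0.093, ω=-0.464
apply F[1]=+4.895 → step 2: x=0.007, v=0.268, θ=0.082, ω=-0.624
apply F[2]=+1.529 → step 3: x=0.012, v=0.291, θ=0.070, ω=-0.646
apply F[3]=-0.023 → step 4: x=0.018, v=0.290, θ=0.057, ω=-0.607
apply F[4]=-0.703 → step 5: x=0.024, v=0.277, θ=0.046, ω=-0.547
apply F[5]=-0.970 → step 6: x=0.029, v=0.261, θ=0.035, ω=-0.480
apply F[6]=-1.044 → step 7: x=0.034, v=0.243, θ=0.027, ω=-0.417
apply F[7]=-1.033 → step 8: x=0.039, v=0.226, θ=0.019, ω=-0.358
apply F[8]=-0.985 → step 9: x=0.043, v=0.210, θ=0.012, ω=-0.306
apply F[9]=-0.925 → step 10: x=0.047, v=0.195, θ=0.006, ω=-0.261
apply F[10]=-0.864 → step 11: x=0.051, v=0.181, θ=0.002, ω=-0.221
apply F[11]=-0.804 → step 12: x=0.054, v=0.168, θ=-0.002, ω=-0.186
apply F[12]=-0.748 → step 13: x=0.058, v=0.156, θ=-0.006, ω=-0.156
apply F[13]=-0.699 → step 14: x=0.061, v=0.144, θ=-0.009, ω=-0.129
apply F[14]=-0.653 → step 15: x=0.063, v=0.134, θ=-0.011, ω=-0.107
apply F[15]=-0.611 → step 16: x=0.066, v=0.125, θ=-0.013, ω=-0.087
apply F[16]=-0.573 → step 17: x=0.068, v=0.116, θ=-0.015, ω=-0.070
apply F[17]=-0.539 → step 18: x=0.071, v=0.107, θ=-0.016, ω=-0.056
apply F[18]=-0.508 → step 19: x=0.073, v=0.099, θ=-0.017, ω=-0.043
apply F[19]=-0.479 → step 20: x=0.075, v=0.092, θ=-0.018, ω=-0.033
apply F[20]=-0.454 → step 21: x=0.076, v=0.085, θ=-0.018, ω=-0.023
apply F[21]=-0.429 → step 22: x=0.078, v=0.079, θ=-0.018, ω=-0.015
Max |angle| over trajectory = 0.098 rad; bound = 0.165 → within bound.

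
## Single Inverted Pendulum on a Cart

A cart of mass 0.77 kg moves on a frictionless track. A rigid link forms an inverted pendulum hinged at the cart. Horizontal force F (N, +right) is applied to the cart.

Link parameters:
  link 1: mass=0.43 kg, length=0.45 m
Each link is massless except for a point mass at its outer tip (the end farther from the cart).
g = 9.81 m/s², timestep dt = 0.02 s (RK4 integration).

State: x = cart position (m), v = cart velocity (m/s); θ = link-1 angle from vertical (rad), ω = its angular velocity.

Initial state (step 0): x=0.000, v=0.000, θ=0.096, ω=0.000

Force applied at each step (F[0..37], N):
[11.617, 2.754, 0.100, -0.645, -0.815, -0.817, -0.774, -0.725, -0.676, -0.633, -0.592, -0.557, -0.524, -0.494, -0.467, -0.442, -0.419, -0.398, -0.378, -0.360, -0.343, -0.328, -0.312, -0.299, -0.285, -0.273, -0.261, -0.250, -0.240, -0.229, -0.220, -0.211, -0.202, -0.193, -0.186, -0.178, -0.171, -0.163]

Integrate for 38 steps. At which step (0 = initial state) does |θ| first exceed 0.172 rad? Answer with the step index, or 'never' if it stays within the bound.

Answer: never

Derivation:
apply F[0]=+11.617 → step 1: x=0.003, v=0.290, θ=0.090, ω=-0.601
apply F[1]=+2.754 → step 2: x=0.009, v=0.352, θ=0.077, ω=-0.703
apply F[2]=+0.100 → step 3: x=0.016, v=0.348, θ=0.063, ω=-0.661
apply F[3]=-0.645 → step 4: x=0.023, v=0.325, θ=0.051, ω=-0.586
apply F[4]=-0.815 → step 5: x=0.029, v=0.299, θ=0.040, ω=-0.508
apply F[5]=-0.817 → step 6: x=0.035, v=0.274, θ=0.031, ω=-0.437
apply F[6]=-0.774 → step 7: x=0.040, v=0.251, θ=0.022, ω=-0.375
apply F[7]=-0.725 → step 8: x=0.045, v=0.230, θ=0.015, ω=-0.320
apply F[8]=-0.676 → step 9: x=0.049, v=0.211, θ=0.010, ω=-0.273
apply F[9]=-0.633 → step 10: x=0.054, v=0.194, θ=0.005, ω=-0.232
apply F[10]=-0.592 → step 11: x=0.057, v=0.178, θ=0.000, ω=-0.196
apply F[11]=-0.557 → step 12: x=0.061, v=0.164, θ=-0.003, ω=-0.165
apply F[12]=-0.524 → step 13: x=0.064, v=0.151, θ=-0.006, ω=-0.138
apply F[13]=-0.494 → step 14: x=0.067, v=0.139, θ=-0.009, ω=-0.115
apply F[14]=-0.467 → step 15: x=0.069, v=0.128, θ=-0.011, ω=-0.094
apply F[15]=-0.442 → step 16: x=0.072, v=0.118, θ=-0.013, ω=-0.077
apply F[16]=-0.419 → step 17: x=0.074, v=0.108, θ=-0.014, ω=-0.062
apply F[17]=-0.398 → step 18: x=0.076, v=0.099, θ=-0.015, ω=-0.049
apply F[18]=-0.378 → step 19: x=0.078, v=0.091, θ=-0.016, ω=-0.038
apply F[19]=-0.360 → step 20: x=0.080, v=0.084, θ=-0.017, ω=-0.028
apply F[20]=-0.343 → step 21: x=0.081, v=0.077, θ=-0.017, ω=-0.020
apply F[21]=-0.328 → step 22: x=0.083, v=0.070, θ=-0.018, ω=-0.013
apply F[22]=-0.312 → step 23: x=0.084, v=0.064, θ=-0.018, ω=-0.007
apply F[23]=-0.299 → step 24: x=0.085, v=0.058, θ=-0.018, ω=-0.001
apply F[24]=-0.285 → step 25: x=0.087, v=0.053, θ=-0.018, ω=0.003
apply F[25]=-0.273 → step 26: x=0.088, v=0.048, θ=-0.018, ω=0.007
apply F[26]=-0.261 → step 27: x=0.088, v=0.043, θ=-0.018, ω=0.010
apply F[27]=-0.250 → step 28: x=0.089, v=0.038, θ=-0.017, ω=0.012
apply F[28]=-0.240 → step 29: x=0.090, v=0.034, θ=-0.017, ω=0.015
apply F[29]=-0.229 → step 30: x=0.091, v=0.030, θ=-0.017, ω=0.016
apply F[30]=-0.220 → step 31: x=0.091, v=0.026, θ=-0.016, ω=0.018
apply F[31]=-0.211 → step 32: x=0.092, v=0.022, θ=-0.016, ω=0.019
apply F[32]=-0.202 → step 33: x=0.092, v=0.018, θ=-0.016, ω=0.020
apply F[33]=-0.193 → step 34: x=0.092, v=0.015, θ=-0.015, ω=0.021
apply F[34]=-0.186 → step 35: x=0.093, v=0.012, θ=-0.015, ω=0.021
apply F[35]=-0.178 → step 36: x=0.093, v=0.009, θ=-0.014, ω=0.021
apply F[36]=-0.171 → step 37: x=0.093, v=0.006, θ=-0.014, ω=0.022
apply F[37]=-0.163 → step 38: x=0.093, v=0.003, θ=-0.013, ω=0.022
max |θ| = 0.096 ≤ 0.172 over all 39 states.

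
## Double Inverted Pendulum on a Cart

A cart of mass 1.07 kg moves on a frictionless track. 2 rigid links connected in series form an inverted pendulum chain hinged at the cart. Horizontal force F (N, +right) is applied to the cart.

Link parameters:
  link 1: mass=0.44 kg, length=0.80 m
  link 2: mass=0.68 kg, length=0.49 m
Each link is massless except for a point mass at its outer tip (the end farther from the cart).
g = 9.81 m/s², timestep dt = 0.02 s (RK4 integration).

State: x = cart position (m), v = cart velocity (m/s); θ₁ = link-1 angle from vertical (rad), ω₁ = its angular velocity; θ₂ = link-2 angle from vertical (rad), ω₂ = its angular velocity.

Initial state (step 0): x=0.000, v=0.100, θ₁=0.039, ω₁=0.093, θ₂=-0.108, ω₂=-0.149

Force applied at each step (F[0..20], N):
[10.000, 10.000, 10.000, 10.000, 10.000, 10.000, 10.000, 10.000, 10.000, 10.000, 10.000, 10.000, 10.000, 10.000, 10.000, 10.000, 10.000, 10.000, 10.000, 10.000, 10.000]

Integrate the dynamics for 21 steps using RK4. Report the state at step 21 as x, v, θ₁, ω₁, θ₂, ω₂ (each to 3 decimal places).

apply F[0]=+10.000 → step 1: x=0.004, v=0.279, θ₁=0.039, ω₁=-0.065, θ₂=-0.112, ω₂=-0.301
apply F[1]=+10.000 → step 2: x=0.011, v=0.458, θ₁=0.036, ω₁=-0.223, θ₂=-0.120, ω₂=-0.456
apply F[2]=+10.000 → step 3: x=0.022, v=0.638, θ₁=0.030, ω₁=-0.382, θ₂=-0.131, ω₂=-0.613
apply F[3]=+10.000 → step 4: x=0.037, v=0.820, θ₁=0.021, ω₁=-0.545, θ₂=-0.145, ω₂=-0.771
apply F[4]=+10.000 → step 5: x=0.055, v=1.004, θ₁=0.008, ω₁=-0.715, θ₂=-0.162, ω₂=-0.928
apply F[5]=+10.000 → step 6: x=0.077, v=1.191, θ₁=-0.008, ω₁=-0.894, θ₂=-0.182, ω₂=-1.081
apply F[6]=+10.000 → step 7: x=0.103, v=1.381, θ₁=-0.027, ω₁=-1.083, θ₂=-0.205, ω₂=-1.228
apply F[7]=+10.000 → step 8: x=0.132, v=1.574, θ₁=-0.051, ω₁=-1.285, θ₂=-0.231, ω₂=-1.365
apply F[8]=+10.000 → step 9: x=0.166, v=1.769, θ₁=-0.079, ω₁=-1.503, θ₂=-0.259, ω₂=-1.490
apply F[9]=+10.000 → step 10: x=0.203, v=1.968, θ₁=-0.111, ω₁=-1.737, θ₂=-0.290, ω₂=-1.597
apply F[10]=+10.000 → step 11: x=0.244, v=2.167, θ₁=-0.148, ω₁=-1.988, θ₂=-0.323, ω₂=-1.682
apply F[11]=+10.000 → step 12: x=0.290, v=2.366, θ₁=-0.191, ω₁=-2.256, θ₂=-0.357, ω₂=-1.742
apply F[12]=+10.000 → step 13: x=0.339, v=2.561, θ₁=-0.239, ω₁=-2.538, θ₂=-0.392, ω₂=-1.774
apply F[13]=+10.000 → step 14: x=0.392, v=2.749, θ₁=-0.292, ω₁=-2.832, θ₂=-0.428, ω₂=-1.778
apply F[14]=+10.000 → step 15: x=0.449, v=2.926, θ₁=-0.352, ω₁=-3.129, θ₂=-0.463, ω₂=-1.760
apply F[15]=+10.000 → step 16: x=0.509, v=3.087, θ₁=-0.418, ω₁=-3.421, θ₂=-0.498, ω₂=-1.726
apply F[16]=+10.000 → step 17: x=0.572, v=3.226, θ₁=-0.489, ω₁=-3.698, θ₂=-0.533, ω₂=-1.693
apply F[17]=+10.000 → step 18: x=0.638, v=3.340, θ₁=-0.565, ω₁=-3.951, θ₂=-0.566, ω₂=-1.677
apply F[18]=+10.000 → step 19: x=0.706, v=3.426, θ₁=-0.647, ω₁=-4.171, θ₂=-0.600, ω₂=-1.698
apply F[19]=+10.000 → step 20: x=0.775, v=3.484, θ₁=-0.732, ω₁=-4.355, θ₂=-0.634, ω₂=-1.770
apply F[20]=+10.000 → step 21: x=0.845, v=3.516, θ₁=-0.821, ω₁=-4.502, θ₂=-0.671, ω₂=-1.906

Answer: x=0.845, v=3.516, θ₁=-0.821, ω₁=-4.502, θ₂=-0.671, ω₂=-1.906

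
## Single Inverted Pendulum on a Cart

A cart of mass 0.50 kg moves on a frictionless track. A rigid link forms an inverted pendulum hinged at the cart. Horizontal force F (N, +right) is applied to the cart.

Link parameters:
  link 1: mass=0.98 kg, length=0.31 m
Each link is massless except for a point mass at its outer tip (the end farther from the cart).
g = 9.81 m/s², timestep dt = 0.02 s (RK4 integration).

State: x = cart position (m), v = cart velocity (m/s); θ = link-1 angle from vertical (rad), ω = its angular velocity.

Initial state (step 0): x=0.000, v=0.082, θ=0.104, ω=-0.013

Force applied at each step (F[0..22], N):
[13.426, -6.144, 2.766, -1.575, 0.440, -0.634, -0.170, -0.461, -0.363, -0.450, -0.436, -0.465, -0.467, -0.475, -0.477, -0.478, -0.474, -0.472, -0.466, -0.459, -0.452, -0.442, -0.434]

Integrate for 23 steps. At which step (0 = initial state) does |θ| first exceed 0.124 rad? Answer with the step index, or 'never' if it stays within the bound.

apply F[0]=+13.426 → step 1: x=0.007, v=0.573, θ=0.089, ω=-1.526
apply F[1]=-6.144 → step 2: x=0.015, v=0.302, θ=0.067, ω=-0.607
apply F[2]=+2.766 → step 3: x=0.022, v=0.389, θ=0.053, ω=-0.849
apply F[3]=-1.575 → step 4: x=0.029, v=0.309, θ=0.039, ω=-0.563
apply F[4]=+0.440 → step 5: x=0.035, v=0.314, θ=0.028, ω=-0.558
apply F[5]=-0.634 → step 6: x=0.041, v=0.280, θ=0.018, ω=-0.434
apply F[6]=-0.170 → step 7: x=0.047, v=0.268, θ=0.010, ω=-0.387
apply F[7]=-0.461 → step 8: x=0.052, v=0.248, θ=0.003, ω=-0.317
apply F[8]=-0.363 → step 9: x=0.057, v=0.233, θ=-0.003, ω=-0.271
apply F[9]=-0.450 → step 10: x=0.061, v=0.218, θ=-0.008, ω=-0.224
apply F[10]=-0.436 → step 11: x=0.065, v=0.204, θ=-0.012, ω=-0.187
apply F[11]=-0.465 → step 12: x=0.069, v=0.191, θ=-0.016, ω=-0.153
apply F[12]=-0.467 → step 13: x=0.073, v=0.179, θ=-0.018, ω=-0.125
apply F[13]=-0.475 → step 14: x=0.077, v=0.167, θ=-0.021, ω=-0.100
apply F[14]=-0.477 → step 15: x=0.080, v=0.157, θ=-0.023, ω=-0.079
apply F[15]=-0.478 → step 16: x=0.083, v=0.146, θ=-0.024, ω=-0.061
apply F[16]=-0.474 → step 17: x=0.086, v=0.137, θ=-0.025, ω=-0.046
apply F[17]=-0.472 → step 18: x=0.088, v=0.128, θ=-0.026, ω=-0.033
apply F[18]=-0.466 → step 19: x=0.091, v=0.119, θ=-0.026, ω=-0.021
apply F[19]=-0.459 → step 20: x=0.093, v=0.111, θ=-0.027, ω=-0.012
apply F[20]=-0.452 → step 21: x=0.095, v=0.103, θ=-0.027, ω=-0.004
apply F[21]=-0.442 → step 22: x=0.097, v=0.096, θ=-0.027, ω=0.003
apply F[22]=-0.434 → step 23: x=0.099, v=0.089, θ=-0.027, ω=0.009
max |θ| = 0.104 ≤ 0.124 over all 24 states.

Answer: never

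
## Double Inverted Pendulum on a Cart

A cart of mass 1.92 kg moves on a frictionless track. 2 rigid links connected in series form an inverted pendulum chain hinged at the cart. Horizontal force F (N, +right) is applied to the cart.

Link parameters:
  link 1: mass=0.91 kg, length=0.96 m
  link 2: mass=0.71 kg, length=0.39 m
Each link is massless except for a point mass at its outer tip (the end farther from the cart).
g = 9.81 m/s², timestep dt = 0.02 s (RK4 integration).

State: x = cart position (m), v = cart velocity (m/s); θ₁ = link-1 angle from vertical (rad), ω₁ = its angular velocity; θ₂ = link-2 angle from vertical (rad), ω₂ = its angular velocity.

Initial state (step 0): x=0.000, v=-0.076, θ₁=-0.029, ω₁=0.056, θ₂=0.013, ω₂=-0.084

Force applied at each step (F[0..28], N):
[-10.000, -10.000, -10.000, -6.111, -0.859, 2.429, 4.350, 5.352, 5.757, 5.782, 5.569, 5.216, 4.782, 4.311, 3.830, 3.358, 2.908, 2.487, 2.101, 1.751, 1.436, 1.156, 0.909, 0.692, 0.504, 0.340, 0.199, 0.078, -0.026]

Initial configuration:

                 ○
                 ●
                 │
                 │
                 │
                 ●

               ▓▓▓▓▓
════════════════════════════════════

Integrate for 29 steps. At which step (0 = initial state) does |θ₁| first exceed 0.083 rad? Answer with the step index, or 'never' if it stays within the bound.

apply F[0]=-10.000 → step 1: x=-0.003, v=-0.175, θ₁=-0.027, ω₁=0.147, θ₂=0.012, ω₂=-0.047
apply F[1]=-10.000 → step 2: x=-0.007, v=-0.275, θ₁=-0.023, ω₁=0.240, θ₂=0.011, ω₂=-0.014
apply F[2]=-10.000 → step 3: x=-0.014, v=-0.376, θ₁=-0.017, ω₁=0.336, θ₂=0.011, ω₂=0.014
apply F[3]=-6.111 → step 4: x=-0.022, v=-0.438, θ₁=-0.010, ω₁=0.393, θ₂=0.012, ω₂=0.036
apply F[4]=-0.859 → step 5: x=-0.031, v=-0.446, θ₁=-0.002, ω₁=0.398, θ₂=0.012, ω₂=0.052
apply F[5]=+2.429 → step 6: x=-0.039, v=-0.421, θ₁=0.006, ω₁=0.370, θ₂=0.014, ω₂=0.062
apply F[6]=+4.350 → step 7: x=-0.047, v=-0.377, θ₁=0.012, ω₁=0.325, θ₂=0.015, ω₂=0.067
apply F[7]=+5.352 → step 8: x=-0.054, v=-0.324, θ₁=0.018, ω₁=0.273, θ₂=0.016, ω₂=0.067
apply F[8]=+5.757 → step 9: x=-0.060, v=-0.267, θ₁=0.023, ω₁=0.219, θ₂=0.018, ω₂=0.063
apply F[9]=+5.782 → step 10: x=-0.065, v=-0.211, θ₁=0.027, ω₁=0.167, θ₂=0.019, ω₂=0.056
apply F[10]=+5.569 → step 11: x=-0.069, v=-0.158, θ₁=0.030, ω₁=0.119, θ₂=0.020, ω₂=0.048
apply F[11]=+5.216 → step 12: x=-0.071, v=-0.109, θ₁=0.032, ω₁=0.076, θ₂=0.021, ω₂=0.038
apply F[12]=+4.782 → step 13: x=-0.073, v=-0.064, θ₁=0.033, ω₁=0.039, θ₂=0.021, ω₂=0.028
apply F[13]=+4.311 → step 14: x=-0.074, v=-0.025, θ₁=0.034, ω₁=0.006, θ₂=0.022, ω₂=0.017
apply F[14]=+3.830 → step 15: x=-0.074, v=0.009, θ₁=0.034, ω₁=-0.021, θ₂=0.022, ω₂=0.006
apply F[15]=+3.358 → step 16: x=-0.073, v=0.039, θ₁=0.033, ω₁=-0.043, θ₂=0.022, ω₂=-0.004
apply F[16]=+2.908 → step 17: x=-0.072, v=0.064, θ₁=0.032, ω₁=-0.060, θ₂=0.022, ω₂=-0.013
apply F[17]=+2.487 → step 18: x=-0.071, v=0.084, θ₁=0.031, ω₁=-0.074, θ₂=0.021, ω₂=-0.022
apply F[18]=+2.101 → step 19: x=-0.069, v=0.101, θ₁=0.029, ω₁=-0.084, θ₂=0.021, ω₂=-0.029
apply F[19]=+1.751 → step 20: x=-0.067, v=0.115, θ₁=0.027, ω₁=-0.091, θ₂=0.020, ω₂=-0.036
apply F[20]=+1.436 → step 21: x=-0.065, v=0.126, θ₁=0.025, ω₁=-0.096, θ₂=0.020, ω₂=-0.042
apply F[21]=+1.156 → step 22: x=-0.062, v=0.134, θ₁=0.023, ω₁=-0.099, θ₂=0.019, ω₂=-0.046
apply F[22]=+0.909 → step 23: x=-0.059, v=0.139, θ₁=0.021, ω₁=-0.099, θ₂=0.018, ω₂=-0.050
apply F[23]=+0.692 → step 24: x=-0.056, v=0.143, θ₁=0.019, ω₁=-0.099, θ₂=0.017, ω₂=-0.053
apply F[24]=+0.504 → step 25: x=-0.053, v=0.145, θ₁=0.017, ω₁=-0.097, θ₂=0.016, ω₂=-0.055
apply F[25]=+0.340 → step 26: x=-0.051, v=0.146, θ₁=0.016, ω₁=-0.094, θ₂=0.014, ω₂=-0.057
apply F[26]=+0.199 → step 27: x=-0.048, v=0.146, θ₁=0.014, ω₁=-0.091, θ₂=0.013, ω₂=-0.057
apply F[27]=+0.078 → step 28: x=-0.045, v=0.145, θ₁=0.012, ω₁=-0.087, θ₂=0.012, ω₂=-0.057
apply F[28]=-0.026 → step 29: x=-0.042, v=0.142, θ₁=0.010, ω₁=-0.082, θ₂=0.011, ω₂=-0.057
max |θ₁| = 0.034 ≤ 0.083 over all 30 states.

Answer: never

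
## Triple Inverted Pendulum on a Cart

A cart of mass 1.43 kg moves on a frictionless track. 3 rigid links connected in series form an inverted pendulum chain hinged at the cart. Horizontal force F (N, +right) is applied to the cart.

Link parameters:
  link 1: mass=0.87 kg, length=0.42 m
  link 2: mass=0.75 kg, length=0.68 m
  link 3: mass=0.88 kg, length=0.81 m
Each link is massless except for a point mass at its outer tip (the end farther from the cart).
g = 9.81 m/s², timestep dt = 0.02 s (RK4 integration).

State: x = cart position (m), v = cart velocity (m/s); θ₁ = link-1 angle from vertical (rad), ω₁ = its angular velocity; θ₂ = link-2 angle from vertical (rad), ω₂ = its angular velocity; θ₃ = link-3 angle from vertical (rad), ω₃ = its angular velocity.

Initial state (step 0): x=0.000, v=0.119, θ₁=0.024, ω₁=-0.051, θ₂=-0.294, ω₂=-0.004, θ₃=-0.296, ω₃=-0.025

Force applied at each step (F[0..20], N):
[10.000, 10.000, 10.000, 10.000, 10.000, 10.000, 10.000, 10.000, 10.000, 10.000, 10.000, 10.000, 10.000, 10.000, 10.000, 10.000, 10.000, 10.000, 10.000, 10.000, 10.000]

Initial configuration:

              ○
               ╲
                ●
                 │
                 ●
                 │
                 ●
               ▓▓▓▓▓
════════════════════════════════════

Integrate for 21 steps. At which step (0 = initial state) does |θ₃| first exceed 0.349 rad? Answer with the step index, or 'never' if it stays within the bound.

Answer: never

Derivation:
apply F[0]=+10.000 → step 1: x=0.004, v=0.252, θ₁=0.022, ω₁=-0.134, θ₂=-0.296, ω₂=-0.226, θ₃=-0.297, ω₃=-0.026
apply F[1]=+10.000 → step 2: x=0.010, v=0.386, θ₁=0.019, ω₁=-0.222, θ₂=-0.303, ω₂=-0.448, θ₃=-0.297, ω₃=-0.025
apply F[2]=+10.000 → step 3: x=0.019, v=0.521, θ₁=0.013, ω₁=-0.318, θ₂=-0.314, ω₂=-0.672, θ₃=-0.297, ω₃=-0.020
apply F[3]=+10.000 → step 4: x=0.031, v=0.658, θ₁=0.006, ω₁=-0.425, θ₂=-0.330, ω₂=-0.897, θ₃=-0.298, ω₃=-0.011
apply F[4]=+10.000 → step 5: x=0.046, v=0.798, θ₁=-0.004, ω₁=-0.549, θ₂=-0.350, ω₂=-1.124, θ₃=-0.298, ω₃=0.005
apply F[5]=+10.000 → step 6: x=0.063, v=0.940, θ₁=-0.016, ω₁=-0.693, θ₂=-0.375, ω₂=-1.351, θ₃=-0.298, ω₃=0.027
apply F[6]=+10.000 → step 7: x=0.083, v=1.086, θ₁=-0.032, ω₁=-0.864, θ₂=-0.404, ω₂=-1.575, θ₃=-0.297, ω₃=0.056
apply F[7]=+10.000 → step 8: x=0.106, v=1.235, θ₁=-0.051, ω₁=-1.068, θ₂=-0.438, ω₂=-1.793, θ₃=-0.295, ω₃=0.090
apply F[8]=+10.000 → step 9: x=0.133, v=1.387, θ₁=-0.075, ω₁=-1.312, θ₂=-0.476, ω₂=-1.999, θ₃=-0.293, ω₃=0.127
apply F[9]=+10.000 → step 10: x=0.162, v=1.542, θ₁=-0.104, ω₁=-1.602, θ₂=-0.518, ω₂=-2.185, θ₃=-0.290, ω₃=0.164
apply F[10]=+10.000 → step 11: x=0.194, v=1.698, θ₁=-0.139, ω₁=-1.942, θ₂=-0.563, ω₂=-2.343, θ₃=-0.287, ω₃=0.196
apply F[11]=+10.000 → step 12: x=0.230, v=1.855, θ₁=-0.182, ω₁=-2.334, θ₂=-0.611, ω₂=-2.465, θ₃=-0.282, ω₃=0.218
apply F[12]=+10.000 → step 13: x=0.268, v=2.010, θ₁=-0.233, ω₁=-2.776, θ₂=-0.661, ω₂=-2.540, θ₃=-0.278, ω₃=0.224
apply F[13]=+10.000 → step 14: x=0.310, v=2.157, θ₁=-0.293, ω₁=-3.262, θ₂=-0.712, ω₂=-2.562, θ₃=-0.274, ω₃=0.209
apply F[14]=+10.000 → step 15: x=0.355, v=2.293, θ₁=-0.364, ω₁=-3.780, θ₂=-0.763, ω₂=-2.524, θ₃=-0.270, ω₃=0.166
apply F[15]=+10.000 → step 16: x=0.402, v=2.409, θ₁=-0.444, ω₁=-4.310, θ₂=-0.813, ω₂=-2.429, θ₃=-0.267, ω₃=0.092
apply F[16]=+10.000 → step 17: x=0.451, v=2.497, θ₁=-0.536, ω₁=-4.831, θ₂=-0.860, ω₂=-2.281, θ₃=-0.266, ω₃=-0.017
apply F[17]=+10.000 → step 18: x=0.501, v=2.552, θ₁=-0.637, ω₁=-5.320, θ₂=-0.904, ω₂=-2.098, θ₃=-0.268, ω₃=-0.162
apply F[18]=+10.000 → step 19: x=0.553, v=2.569, θ₁=-0.748, ω₁=-5.761, θ₂=-0.944, ω₂=-1.898, θ₃=-0.273, ω₃=-0.342
apply F[19]=+10.000 → step 20: x=0.604, v=2.544, θ₁=-0.868, ω₁=-6.143, θ₂=-0.980, ω₂=-1.707, θ₃=-0.282, ω₃=-0.553
apply F[20]=+10.000 → step 21: x=0.654, v=2.479, θ₁=-0.994, ω₁=-6.466, θ₂=-1.012, ω₂=-1.547, θ₃=-0.295, ω₃=-0.790
max |θ₃| = 0.298 ≤ 0.349 over all 22 states.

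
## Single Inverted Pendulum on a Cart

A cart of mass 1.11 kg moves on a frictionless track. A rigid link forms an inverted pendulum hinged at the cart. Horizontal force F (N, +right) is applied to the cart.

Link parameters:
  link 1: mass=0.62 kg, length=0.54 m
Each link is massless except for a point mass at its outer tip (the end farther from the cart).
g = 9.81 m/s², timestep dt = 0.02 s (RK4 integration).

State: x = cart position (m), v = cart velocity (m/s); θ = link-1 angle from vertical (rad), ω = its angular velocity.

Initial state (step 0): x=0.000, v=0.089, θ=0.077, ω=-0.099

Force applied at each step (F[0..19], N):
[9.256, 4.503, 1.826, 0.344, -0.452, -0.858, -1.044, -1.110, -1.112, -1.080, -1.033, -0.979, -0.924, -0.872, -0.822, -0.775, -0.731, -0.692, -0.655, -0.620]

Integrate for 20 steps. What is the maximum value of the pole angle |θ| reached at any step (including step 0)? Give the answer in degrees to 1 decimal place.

Answer: 4.4°

Derivation:
apply F[0]=+9.256 → step 1: x=0.003, v=0.247, θ=0.072, ω=-0.364
apply F[1]=+4.503 → step 2: x=0.009, v=0.321, θ=0.064, ω=-0.475
apply F[2]=+1.826 → step 3: x=0.016, v=0.347, θ=0.054, ω=-0.502
apply F[3]=+0.344 → step 4: x=0.023, v=0.348, θ=0.044, ω=-0.486
apply F[4]=-0.452 → step 5: x=0.029, v=0.336, θ=0.035, ω=-0.449
apply F[5]=-0.858 → step 6: x=0.036, v=0.317, θ=0.027, ω=-0.403
apply F[6]=-1.044 → step 7: x=0.042, v=0.296, θ=0.019, ω=-0.355
apply F[7]=-1.110 → step 8: x=0.048, v=0.274, θ=0.012, ω=-0.309
apply F[8]=-1.112 → step 9: x=0.053, v=0.253, θ=0.007, ω=-0.267
apply F[9]=-1.080 → step 10: x=0.058, v=0.233, θ=0.002, ω=-0.228
apply F[10]=-1.033 → step 11: x=0.062, v=0.214, θ=-0.003, ω=-0.194
apply F[11]=-0.979 → step 12: x=0.067, v=0.197, θ=-0.006, ω=-0.164
apply F[12]=-0.924 → step 13: x=0.070, v=0.181, θ=-0.009, ω=-0.138
apply F[13]=-0.872 → step 14: x=0.074, v=0.167, θ=-0.012, ω=-0.115
apply F[14]=-0.822 → step 15: x=0.077, v=0.153, θ=-0.014, ω=-0.094
apply F[15]=-0.775 → step 16: x=0.080, v=0.141, θ=-0.016, ω=-0.077
apply F[16]=-0.731 → step 17: x=0.083, v=0.130, θ=-0.017, ω=-0.062
apply F[17]=-0.692 → step 18: x=0.085, v=0.119, θ=-0.018, ω=-0.048
apply F[18]=-0.655 → step 19: x=0.087, v=0.109, θ=-0.019, ω=-0.037
apply F[19]=-0.620 → step 20: x=0.090, v=0.100, θ=-0.019, ω=-0.027
Max |angle| over trajectory = 0.077 rad = 4.4°.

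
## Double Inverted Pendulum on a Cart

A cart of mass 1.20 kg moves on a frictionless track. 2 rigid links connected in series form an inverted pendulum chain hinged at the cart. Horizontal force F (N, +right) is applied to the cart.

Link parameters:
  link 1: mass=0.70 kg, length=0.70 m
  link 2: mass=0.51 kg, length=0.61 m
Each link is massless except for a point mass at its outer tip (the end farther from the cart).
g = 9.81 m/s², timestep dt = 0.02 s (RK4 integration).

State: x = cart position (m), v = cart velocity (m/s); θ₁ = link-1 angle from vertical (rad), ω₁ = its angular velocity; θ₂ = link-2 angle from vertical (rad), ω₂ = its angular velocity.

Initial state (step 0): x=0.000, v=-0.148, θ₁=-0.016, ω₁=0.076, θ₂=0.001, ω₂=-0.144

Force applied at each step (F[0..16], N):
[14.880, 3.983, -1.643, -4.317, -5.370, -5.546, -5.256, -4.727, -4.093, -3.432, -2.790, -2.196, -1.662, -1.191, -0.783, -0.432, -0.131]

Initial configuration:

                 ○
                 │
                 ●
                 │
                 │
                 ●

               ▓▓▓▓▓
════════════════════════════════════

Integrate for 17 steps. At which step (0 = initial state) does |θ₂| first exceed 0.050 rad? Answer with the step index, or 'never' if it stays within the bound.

Answer: never

Derivation:
apply F[0]=+14.880 → step 1: x=-0.000, v=0.103, θ₁=-0.018, ω₁=-0.291, θ₂=-0.002, ω₂=-0.135
apply F[1]=+3.983 → step 2: x=0.002, v=0.174, θ₁=-0.025, ω₁=-0.401, θ₂=-0.004, ω₂=-0.125
apply F[2]=-1.643 → step 3: x=0.006, v=0.152, θ₁=-0.033, ω₁=-0.383, θ₂=-0.007, ω₂=-0.112
apply F[3]=-4.317 → step 4: x=0.008, v=0.087, θ₁=-0.040, ω₁=-0.307, θ₂=-0.009, ω₂=-0.096
apply F[4]=-5.370 → step 5: x=0.009, v=0.006, θ₁=-0.045, ω₁=-0.210, θ₂=-0.011, ω₂=-0.078
apply F[5]=-5.546 → step 6: x=0.008, v=-0.077, θ₁=-0.048, ω₁=-0.111, θ₂=-0.012, ω₂=-0.058
apply F[6]=-5.256 → step 7: x=0.006, v=-0.155, θ₁=-0.049, ω₁=-0.022, θ₂=-0.013, ω₂=-0.038
apply F[7]=-4.727 → step 8: x=0.002, v=-0.223, θ₁=-0.049, ω₁=0.055, θ₂=-0.013, ω₂=-0.017
apply F[8]=-4.093 → step 9: x=-0.003, v=-0.282, θ₁=-0.047, ω₁=0.118, θ₂=-0.014, ω₂=0.002
apply F[9]=-3.432 → step 10: x=-0.009, v=-0.330, θ₁=-0.045, ω₁=0.167, θ₂=-0.013, ω₂=0.021
apply F[10]=-2.790 → step 11: x=-0.016, v=-0.368, θ₁=-0.041, ω₁=0.203, θ₂=-0.013, ω₂=0.037
apply F[11]=-2.196 → step 12: x=-0.024, v=-0.397, θ₁=-0.037, ω₁=0.228, θ₂=-0.012, ω₂=0.052
apply F[12]=-1.662 → step 13: x=-0.032, v=-0.418, θ₁=-0.032, ω₁=0.244, θ₂=-0.011, ω₂=0.065
apply F[13]=-1.191 → step 14: x=-0.040, v=-0.432, θ₁=-0.027, ω₁=0.252, θ₂=-0.009, ω₂=0.075
apply F[14]=-0.783 → step 15: x=-0.049, v=-0.440, θ₁=-0.022, ω₁=0.253, θ₂=-0.008, ω₂=0.084
apply F[15]=-0.432 → step 16: x=-0.058, v=-0.443, θ₁=-0.017, ω₁=0.250, θ₂=-0.006, ω₂=0.091
apply F[16]=-0.131 → step 17: x=-0.067, v=-0.443, θ₁=-0.012, ω₁=0.243, θ₂=-0.004, ω₂=0.096
max |θ₂| = 0.014 ≤ 0.050 over all 18 states.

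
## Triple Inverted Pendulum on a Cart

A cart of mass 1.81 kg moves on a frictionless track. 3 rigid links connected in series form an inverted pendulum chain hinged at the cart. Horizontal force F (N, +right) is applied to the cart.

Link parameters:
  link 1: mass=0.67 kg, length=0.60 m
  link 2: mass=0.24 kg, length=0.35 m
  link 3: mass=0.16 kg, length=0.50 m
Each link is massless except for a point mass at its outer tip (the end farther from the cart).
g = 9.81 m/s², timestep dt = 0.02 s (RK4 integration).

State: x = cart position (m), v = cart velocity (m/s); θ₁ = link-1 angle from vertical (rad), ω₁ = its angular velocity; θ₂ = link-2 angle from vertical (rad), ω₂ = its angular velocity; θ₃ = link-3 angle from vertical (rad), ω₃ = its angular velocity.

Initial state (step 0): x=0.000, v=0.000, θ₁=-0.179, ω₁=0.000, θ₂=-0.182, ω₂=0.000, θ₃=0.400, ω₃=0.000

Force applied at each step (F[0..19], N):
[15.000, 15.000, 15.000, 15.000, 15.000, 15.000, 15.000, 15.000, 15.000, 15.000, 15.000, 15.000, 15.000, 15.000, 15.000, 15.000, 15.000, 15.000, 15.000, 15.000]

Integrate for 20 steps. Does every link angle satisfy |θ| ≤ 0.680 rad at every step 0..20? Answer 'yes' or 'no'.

Answer: no

Derivation:
apply F[0]=+15.000 → step 1: x=0.002, v=0.182, θ₁=-0.183, ω₁=-0.356, θ₂=-0.183, ω₂=-0.118, θ₃=0.402, ω₃=0.244
apply F[1]=+15.000 → step 2: x=0.007, v=0.363, θ₁=-0.193, ω₁=-0.715, θ₂=-0.187, ω₂=-0.228, θ₃=0.410, ω₃=0.482
apply F[2]=+15.000 → step 3: x=0.016, v=0.545, θ₁=-0.211, ω₁=-1.079, θ₂=-0.192, ω₂=-0.324, θ₃=0.422, ω₃=0.707
apply F[3]=+15.000 → step 4: x=0.029, v=0.727, θ₁=-0.236, ω₁=-1.449, θ₂=-0.199, ω₂=-0.399, θ₃=0.438, ω₃=0.911
apply F[4]=+15.000 → step 5: x=0.045, v=0.908, θ₁=-0.269, ω₁=-1.827, θ₂=-0.208, ω₂=-0.449, θ₃=0.458, ω₃=1.086
apply F[5]=+15.000 → step 6: x=0.065, v=1.087, θ₁=-0.310, ω₁=-2.211, θ₂=-0.217, ω₂=-0.473, θ₃=0.481, ω₃=1.222
apply F[6]=+15.000 → step 7: x=0.089, v=1.262, θ₁=-0.358, ω₁=-2.599, θ₂=-0.227, ω₂=-0.473, θ₃=0.506, ω₃=1.309
apply F[7]=+15.000 → step 8: x=0.116, v=1.432, θ₁=-0.414, ω₁=-2.986, θ₂=-0.236, ω₂=-0.458, θ₃=0.533, ω₃=1.339
apply F[8]=+15.000 → step 9: x=0.146, v=1.595, θ₁=-0.477, ω₁=-3.367, θ₂=-0.245, ω₂=-0.443, θ₃=0.560, ω₃=1.304
apply F[9]=+15.000 → step 10: x=0.180, v=1.746, θ₁=-0.548, ω₁=-3.737, θ₂=-0.254, ω₂=-0.450, θ₃=0.585, ω₃=1.202
apply F[10]=+15.000 → step 11: x=0.216, v=1.884, θ₁=-0.626, ω₁=-4.088, θ₂=-0.263, ω₂=-0.500, θ₃=0.607, ω₃=1.034
apply F[11]=+15.000 → step 12: x=0.255, v=2.006, θ₁=-0.711, ω₁=-4.416, θ₂=-0.274, ω₂=-0.620, θ₃=0.626, ω₃=0.805
apply F[12]=+15.000 → step 13: x=0.296, v=2.112, θ₁=-0.803, ω₁=-4.720, θ₂=-0.289, ω₂=-0.828, θ₃=0.639, ω₃=0.522
apply F[13]=+15.000 → step 14: x=0.339, v=2.199, θ₁=-0.900, ω₁=-4.998, θ₂=-0.308, ω₂=-1.140, θ₃=0.646, ω₃=0.196
apply F[14]=+15.000 → step 15: x=0.384, v=2.268, θ₁=-1.003, ω₁=-5.253, θ₂=-0.335, ω₂=-1.563, θ₃=0.647, ω₃=-0.169
apply F[15]=+15.000 → step 16: x=0.430, v=2.318, θ₁=-1.110, ω₁=-5.486, θ₂=-0.372, ω₂=-2.100, θ₃=0.639, ω₃=-0.571
apply F[16]=+15.000 → step 17: x=0.476, v=2.350, θ₁=-1.222, ω₁=-5.700, θ₂=-0.420, ω₂=-2.748, θ₃=0.624, ω₃=-1.016
apply F[17]=+15.000 → step 18: x=0.524, v=2.364, θ₁=-1.338, ω₁=-5.894, θ₂=-0.482, ω₂=-3.498, θ₃=0.598, ω₃=-1.515
apply F[18]=+15.000 → step 19: x=0.571, v=2.360, θ₁=-1.458, ω₁=-6.067, θ₂=-0.560, ω₂=-4.340, θ₃=0.562, ω₃=-2.088
apply F[19]=+15.000 → step 20: x=0.618, v=2.339, θ₁=-1.580, ω₁=-6.217, θ₂=-0.656, ω₂=-5.258, θ₃=0.514, ω₃=-2.765
Max |angle| over trajectory = 1.580 rad; bound = 0.680 → exceeded.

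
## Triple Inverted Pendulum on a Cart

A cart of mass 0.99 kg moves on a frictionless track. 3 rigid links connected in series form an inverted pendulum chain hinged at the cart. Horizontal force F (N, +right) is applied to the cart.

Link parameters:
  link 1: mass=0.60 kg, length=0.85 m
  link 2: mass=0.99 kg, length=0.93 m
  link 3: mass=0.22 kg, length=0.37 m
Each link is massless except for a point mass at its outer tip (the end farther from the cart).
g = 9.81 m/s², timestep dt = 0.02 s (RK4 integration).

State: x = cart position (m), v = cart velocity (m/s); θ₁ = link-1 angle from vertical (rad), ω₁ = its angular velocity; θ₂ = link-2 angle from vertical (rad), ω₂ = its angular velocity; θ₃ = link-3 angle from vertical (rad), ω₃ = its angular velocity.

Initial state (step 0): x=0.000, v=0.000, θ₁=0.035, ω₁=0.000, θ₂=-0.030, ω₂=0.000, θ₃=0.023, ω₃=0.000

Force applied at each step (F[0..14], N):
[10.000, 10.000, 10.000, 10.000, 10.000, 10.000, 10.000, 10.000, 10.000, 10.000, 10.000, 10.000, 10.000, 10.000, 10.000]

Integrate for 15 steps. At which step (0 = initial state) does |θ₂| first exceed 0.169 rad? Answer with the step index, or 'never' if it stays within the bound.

apply F[0]=+10.000 → step 1: x=0.002, v=0.189, θ₁=0.033, ω₁=-0.184, θ₂=-0.030, ω₂=-0.045, θ₃=0.023, ω₃=0.035
apply F[1]=+10.000 → step 2: x=0.008, v=0.380, θ₁=0.028, ω₁=-0.372, θ₂=-0.032, ω₂=-0.087, θ₃=0.024, ω₃=0.071
apply F[2]=+10.000 → step 3: x=0.017, v=0.574, θ₁=0.018, ω₁=-0.569, θ₂=-0.034, ω₂=-0.125, θ₃=0.026, ω₃=0.108
apply F[3]=+10.000 → step 4: x=0.031, v=0.772, θ₁=0.005, ω₁=-0.778, θ₂=-0.037, ω₂=-0.157, θ₃=0.029, ω₃=0.148
apply F[4]=+10.000 → step 5: x=0.048, v=0.975, θ₁=-0.013, ω₁=-1.003, θ₂=-0.040, ω₂=-0.180, θ₃=0.032, ω₃=0.189
apply F[5]=+10.000 → step 6: x=0.070, v=1.184, θ₁=-0.035, ω₁=-1.247, θ₂=-0.044, ω₂=-0.193, θ₃=0.036, ω₃=0.231
apply F[6]=+10.000 → step 7: x=0.095, v=1.400, θ₁=-0.063, ω₁=-1.513, θ₂=-0.048, ω₂=-0.195, θ₃=0.041, ω₃=0.273
apply F[7]=+10.000 → step 8: x=0.126, v=1.621, θ₁=-0.096, ω₁=-1.799, θ₂=-0.052, ω₂=-0.186, θ₃=0.047, ω₃=0.313
apply F[8]=+10.000 → step 9: x=0.160, v=1.844, θ₁=-0.135, ω₁=-2.101, θ₂=-0.055, ω₂=-0.168, θ₃=0.054, ω₃=0.349
apply F[9]=+10.000 → step 10: x=0.199, v=2.066, θ₁=-0.180, ω₁=-2.412, θ₂=-0.058, ω₂=-0.147, θ₃=0.061, ω₃=0.375
apply F[10]=+10.000 → step 11: x=0.243, v=2.281, θ₁=-0.232, ω₁=-2.717, θ₂=-0.061, ω₂=-0.132, θ₃=0.069, ω₃=0.388
apply F[11]=+10.000 → step 12: x=0.291, v=2.482, θ₁=-0.289, ω₁=-3.004, θ₂=-0.064, ω₂=-0.134, θ₃=0.077, ω₃=0.388
apply F[12]=+10.000 → step 13: x=0.342, v=2.664, θ₁=-0.352, ω₁=-3.260, θ₂=-0.067, ω₂=-0.161, θ₃=0.084, ω₃=0.372
apply F[13]=+10.000 → step 14: x=0.397, v=2.825, θ₁=-0.419, ω₁=-3.479, θ₂=-0.070, ω₂=-0.220, θ₃=0.091, ω₃=0.342
apply F[14]=+10.000 → step 15: x=0.455, v=2.963, θ₁=-0.490, ω₁=-3.661, θ₂=-0.076, ω₂=-0.313, θ₃=0.098, ω₃=0.302
max |θ₂| = 0.076 ≤ 0.169 over all 16 states.

Answer: never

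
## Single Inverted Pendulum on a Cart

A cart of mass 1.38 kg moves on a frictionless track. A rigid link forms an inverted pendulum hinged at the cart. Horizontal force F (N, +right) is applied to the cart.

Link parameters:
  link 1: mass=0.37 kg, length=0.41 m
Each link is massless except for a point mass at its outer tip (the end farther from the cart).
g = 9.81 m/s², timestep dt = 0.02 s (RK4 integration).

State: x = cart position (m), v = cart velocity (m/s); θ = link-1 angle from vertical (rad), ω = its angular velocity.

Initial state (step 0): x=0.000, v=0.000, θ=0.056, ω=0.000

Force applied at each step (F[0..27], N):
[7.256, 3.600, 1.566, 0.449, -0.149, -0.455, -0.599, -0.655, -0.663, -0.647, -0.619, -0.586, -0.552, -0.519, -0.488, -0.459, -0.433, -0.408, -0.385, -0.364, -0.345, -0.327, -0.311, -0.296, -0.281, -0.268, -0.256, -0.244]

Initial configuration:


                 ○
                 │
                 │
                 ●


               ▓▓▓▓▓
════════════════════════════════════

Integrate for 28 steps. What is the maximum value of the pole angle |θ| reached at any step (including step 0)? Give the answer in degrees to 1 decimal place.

Answer: 3.2°

Derivation:
apply F[0]=+7.256 → step 1: x=0.001, v=0.102, θ=0.054, ω=-0.222
apply F[1]=+3.600 → step 2: x=0.004, v=0.152, θ=0.048, ω=-0.318
apply F[2]=+1.566 → step 3: x=0.007, v=0.172, θ=0.042, ω=-0.346
apply F[3]=+0.449 → step 4: x=0.010, v=0.176, θ=0.035, ω=-0.339
apply F[4]=-0.149 → step 5: x=0.014, v=0.173, θ=0.028, ω=-0.315
apply F[5]=-0.455 → step 6: x=0.017, v=0.165, θ=0.022, ω=-0.283
apply F[6]=-0.599 → step 7: x=0.020, v=0.155, θ=0.017, ω=-0.250
apply F[7]=-0.655 → step 8: x=0.023, v=0.145, θ=0.012, ω=-0.218
apply F[8]=-0.663 → step 9: x=0.026, v=0.135, θ=0.008, ω=-0.188
apply F[9]=-0.647 → step 10: x=0.029, v=0.125, θ=0.005, ω=-0.161
apply F[10]=-0.619 → step 11: x=0.031, v=0.116, θ=0.002, ω=-0.138
apply F[11]=-0.586 → step 12: x=0.033, v=0.107, θ=-0.001, ω=-0.117
apply F[12]=-0.552 → step 13: x=0.035, v=0.099, θ=-0.003, ω=-0.098
apply F[13]=-0.519 → step 14: x=0.037, v=0.092, θ=-0.005, ω=-0.082
apply F[14]=-0.488 → step 15: x=0.039, v=0.085, θ=-0.006, ω=-0.068
apply F[15]=-0.459 → step 16: x=0.041, v=0.079, θ=-0.007, ω=-0.056
apply F[16]=-0.433 → step 17: x=0.042, v=0.073, θ=-0.008, ω=-0.045
apply F[17]=-0.408 → step 18: x=0.044, v=0.068, θ=-0.009, ω=-0.036
apply F[18]=-0.385 → step 19: x=0.045, v=0.063, θ=-0.010, ω=-0.029
apply F[19]=-0.364 → step 20: x=0.046, v=0.058, θ=-0.010, ω=-0.022
apply F[20]=-0.345 → step 21: x=0.047, v=0.053, θ=-0.011, ω=-0.016
apply F[21]=-0.327 → step 22: x=0.048, v=0.049, θ=-0.011, ω=-0.011
apply F[22]=-0.311 → step 23: x=0.049, v=0.045, θ=-0.011, ω=-0.007
apply F[23]=-0.296 → step 24: x=0.050, v=0.042, θ=-0.011, ω=-0.003
apply F[24]=-0.281 → step 25: x=0.051, v=0.038, θ=-0.011, ω=-0.000
apply F[25]=-0.268 → step 26: x=0.052, v=0.035, θ=-0.011, ω=0.003
apply F[26]=-0.256 → step 27: x=0.052, v=0.032, θ=-0.011, ω=0.005
apply F[27]=-0.244 → step 28: x=0.053, v=0.029, θ=-0.011, ω=0.007
Max |angle| over trajectory = 0.056 rad = 3.2°.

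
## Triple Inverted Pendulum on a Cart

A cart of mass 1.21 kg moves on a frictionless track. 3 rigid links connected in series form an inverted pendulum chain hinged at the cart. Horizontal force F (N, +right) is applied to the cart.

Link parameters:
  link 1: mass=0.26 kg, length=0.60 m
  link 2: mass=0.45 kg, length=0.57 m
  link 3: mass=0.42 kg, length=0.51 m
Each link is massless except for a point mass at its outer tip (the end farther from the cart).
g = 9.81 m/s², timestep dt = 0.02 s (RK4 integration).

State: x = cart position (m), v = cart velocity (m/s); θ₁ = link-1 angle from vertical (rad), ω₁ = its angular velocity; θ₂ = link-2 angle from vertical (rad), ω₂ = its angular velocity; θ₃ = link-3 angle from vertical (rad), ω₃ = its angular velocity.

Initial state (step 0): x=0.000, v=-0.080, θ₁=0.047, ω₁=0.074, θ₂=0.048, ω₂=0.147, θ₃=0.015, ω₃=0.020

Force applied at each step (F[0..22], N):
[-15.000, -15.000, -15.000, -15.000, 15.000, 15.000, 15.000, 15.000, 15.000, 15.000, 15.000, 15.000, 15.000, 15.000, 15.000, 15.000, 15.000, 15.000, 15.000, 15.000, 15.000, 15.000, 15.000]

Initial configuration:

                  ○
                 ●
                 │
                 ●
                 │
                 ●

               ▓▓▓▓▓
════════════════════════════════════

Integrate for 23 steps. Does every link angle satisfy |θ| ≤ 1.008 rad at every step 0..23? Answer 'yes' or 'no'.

apply F[0]=-15.000 → step 1: x=-0.004, v=-0.336, θ₁=0.053, ω₁=0.516, θ₂=0.051, ω₂=0.158, θ₃=0.015, ω₃=-0.004
apply F[1]=-15.000 → step 2: x=-0.013, v=-0.594, θ₁=0.068, ω₁=0.971, θ₂=0.054, ω₂=0.159, θ₃=0.015, ω₃=-0.028
apply F[2]=-15.000 → step 3: x=-0.028, v=-0.853, θ₁=0.092, ω₁=1.448, θ₂=0.057, ω₂=0.142, θ₃=0.014, ω₃=-0.053
apply F[3]=-15.000 → step 4: x=-0.048, v=-1.114, θ₁=0.126, ω₁=1.951, θ₂=0.060, ω₂=0.103, θ₃=0.013, ω₃=-0.075
apply F[4]=+15.000 → step 5: x=-0.068, v=-0.891, θ₁=0.162, ω₁=1.714, θ₂=0.061, ω₂=0.001, θ₃=0.011, ω₃=-0.108
apply F[5]=+15.000 → step 6: x=-0.083, v=-0.675, θ₁=0.195, ω₁=1.542, θ₂=0.059, ω₂=-0.155, θ₃=0.008, ω₃=-0.145
apply F[6]=+15.000 → step 7: x=-0.095, v=-0.464, θ₁=0.224, ω₁=1.429, θ₂=0.054, ω₂=-0.363, θ₃=0.005, ω₃=-0.181
apply F[7]=+15.000 → step 8: x=-0.102, v=-0.258, θ₁=0.252, ω₁=1.368, θ₂=0.045, ω₂=-0.621, θ₃=0.001, ω₃=-0.214
apply F[8]=+15.000 → step 9: x=-0.105, v=-0.055, θ₁=0.279, ω₁=1.351, θ₂=0.029, ω₂=-0.927, θ₃=-0.003, ω₃=-0.240
apply F[9]=+15.000 → step 10: x=-0.104, v=0.146, θ₁=0.307, ω₁=1.367, θ₂=0.007, ω₂=-1.273, θ₃=-0.008, ω₃=-0.255
apply F[10]=+15.000 → step 11: x=-0.099, v=0.349, θ₁=0.334, ω₁=1.403, θ₂=-0.022, ω₂=-1.652, θ₃=-0.014, ω₃=-0.258
apply F[11]=+15.000 → step 12: x=-0.090, v=0.553, θ₁=0.363, ω₁=1.441, θ₂=-0.059, ω₂=-2.050, θ₃=-0.019, ω₃=-0.248
apply F[12]=+15.000 → step 13: x=-0.077, v=0.761, θ₁=0.392, ω₁=1.464, θ₂=-0.104, ω₂=-2.452, θ₃=-0.023, ω₃=-0.227
apply F[13]=+15.000 → step 14: x=-0.060, v=0.972, θ₁=0.421, ω₁=1.458, θ₂=-0.157, ω₂=-2.846, θ₃=-0.028, ω₃=-0.202
apply F[14]=+15.000 → step 15: x=-0.038, v=1.188, θ₁=0.450, ω₁=1.410, θ₂=-0.218, ω₂=-3.225, θ₃=-0.031, ω₃=-0.176
apply F[15]=+15.000 → step 16: x=-0.012, v=1.406, θ₁=0.477, ω₁=1.314, θ₂=-0.286, ω₂=-3.588, θ₃=-0.035, ω₃=-0.158
apply F[16]=+15.000 → step 17: x=0.018, v=1.626, θ₁=0.502, ω₁=1.166, θ₂=-0.361, ω₂=-3.936, θ₃=-0.038, ω₃=-0.152
apply F[17]=+15.000 → step 18: x=0.053, v=1.848, θ₁=0.523, ω₁=0.963, θ₂=-0.443, ω₂=-4.275, θ₃=-0.041, ω₃=-0.165
apply F[18]=+15.000 → step 19: x=0.092, v=2.071, θ₁=0.540, ω₁=0.702, θ₂=-0.532, ω₂=-4.609, θ₃=-0.045, ω₃=-0.202
apply F[19]=+15.000 → step 20: x=0.136, v=2.293, θ₁=0.551, ω₁=0.377, θ₂=-0.628, ω₂=-4.946, θ₃=-0.049, ω₃=-0.270
apply F[20]=+15.000 → step 21: x=0.184, v=2.515, θ₁=0.555, ω₁=-0.016, θ₂=-0.730, ω₂=-5.290, θ₃=-0.056, ω₃=-0.377
apply F[21]=+15.000 → step 22: x=0.236, v=2.736, θ₁=0.550, ω₁=-0.485, θ₂=-0.839, ω₂=-5.642, θ₃=-0.065, ω₃=-0.528
apply F[22]=+15.000 → step 23: x=0.293, v=2.957, θ₁=0.535, ω₁=-1.037, θ₂=-0.956, ω₂=-6.003, θ₃=-0.077, ω₃=-0.733
Max |angle| over trajectory = 0.956 rad; bound = 1.008 → within bound.

Answer: yes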